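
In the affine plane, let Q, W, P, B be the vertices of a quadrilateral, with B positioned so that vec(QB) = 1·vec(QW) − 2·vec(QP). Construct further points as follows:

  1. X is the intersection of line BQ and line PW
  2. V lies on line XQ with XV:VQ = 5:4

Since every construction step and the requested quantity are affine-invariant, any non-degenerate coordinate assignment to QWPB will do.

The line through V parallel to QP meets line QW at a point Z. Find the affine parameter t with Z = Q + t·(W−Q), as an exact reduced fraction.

Set Q = (0, 0), W = (1, 0), P = (0, 1), B = (1, -2); any affine frame gives the same invariant.
1. X is the intersection of line BQ and line PW ⇒ X = (-1, 2)
2. V lies on line XQ with XV:VQ = 5:4 ⇒ V = (-4/9, 8/9)
through V parallel to QP: direction (0, 1); meets QW at Z = (-4/9, 0)
Z = Q + t·(W−Q) with t = -4/9

t = -4/9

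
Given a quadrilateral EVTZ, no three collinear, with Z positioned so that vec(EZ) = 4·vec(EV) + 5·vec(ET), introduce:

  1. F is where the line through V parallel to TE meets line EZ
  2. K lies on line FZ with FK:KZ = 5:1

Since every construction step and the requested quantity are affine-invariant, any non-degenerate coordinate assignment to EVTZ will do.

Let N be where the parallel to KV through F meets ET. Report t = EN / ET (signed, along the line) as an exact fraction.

Set E = (0, 0), V = (1, 0), T = (0, 1), Z = (4, 5); any affine frame gives the same invariant.
1. F is where the line through V parallel to TE meets line EZ ⇒ F = (1, 5/4)
2. K lies on line FZ with FK:KZ = 5:1 ⇒ K = (7/2, 35/8)
through F parallel to KV: direction (-5/2, -35/8); meets ET at N = (0, -1/2)
N = E + t·(T−E) with t = -1/2

t = -1/2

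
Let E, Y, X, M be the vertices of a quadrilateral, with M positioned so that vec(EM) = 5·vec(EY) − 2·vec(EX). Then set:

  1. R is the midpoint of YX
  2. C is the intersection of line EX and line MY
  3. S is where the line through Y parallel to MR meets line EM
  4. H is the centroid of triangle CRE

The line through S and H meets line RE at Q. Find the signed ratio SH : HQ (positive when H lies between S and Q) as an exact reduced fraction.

Set E = (0, 0), Y = (1, 0), X = (0, 1), M = (5, -2); any affine frame gives the same invariant.
1. R is the midpoint of YX ⇒ R = (1/2, 1/2)
2. C is the intersection of line EX and line MY ⇒ C = (0, 1/2)
3. S is where the line through Y parallel to MR meets line EM ⇒ S = (25/7, -10/7)
4. H is the centroid of triangle CRE ⇒ H = (1/6, 1/3)
line SH meets RE at Q = (60/217, 60/217)
H = S + t·(Q−S) with t = 31/30, so SH:HQ = 31/30:-1/30

SH:HQ = -31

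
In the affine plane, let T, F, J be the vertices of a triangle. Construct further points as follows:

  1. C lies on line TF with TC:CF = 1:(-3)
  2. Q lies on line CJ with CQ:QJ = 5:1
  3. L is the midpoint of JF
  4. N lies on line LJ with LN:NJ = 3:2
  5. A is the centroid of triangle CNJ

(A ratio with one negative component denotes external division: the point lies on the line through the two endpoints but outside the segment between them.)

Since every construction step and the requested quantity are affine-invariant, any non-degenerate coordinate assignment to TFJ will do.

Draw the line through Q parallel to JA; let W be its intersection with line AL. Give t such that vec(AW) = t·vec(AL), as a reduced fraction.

t = -1/15

Assign T = (0, 0), F = (1, 0), J = (0, 1) — the answer is frame-independent, so this choice is without loss of generality.
1. C lies on line TF with TC:CF = 1:(-3) ⇒ C = (-1/2, 0)
2. Q lies on line CJ with CQ:QJ = 5:1 ⇒ Q = (-1/12, 5/6)
3. L is the midpoint of JF ⇒ L = (1/2, 1/2)
4. N lies on line LJ with LN:NJ = 3:2 ⇒ N = (1/5, 4/5)
5. A is the centroid of triangle CNJ ⇒ A = (-1/10, 3/5)
through Q parallel to JA: direction (-1/10, -2/5); meets AL at W = (-7/50, 91/150)
W = A + t·(L−A) with t = -1/15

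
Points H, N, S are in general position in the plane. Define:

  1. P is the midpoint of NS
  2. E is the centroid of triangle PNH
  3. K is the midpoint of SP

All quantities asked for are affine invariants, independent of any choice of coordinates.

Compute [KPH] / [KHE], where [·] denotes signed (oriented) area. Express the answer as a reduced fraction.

Choose coordinates H = (0, 0), N = (1, 0), S = (0, 1).
1. P is the midpoint of NS ⇒ P = (1/2, 1/2)
2. E is the centroid of triangle PNH ⇒ E = (1/2, 1/6)
3. K is the midpoint of SP ⇒ K = (1/4, 3/4)
2·[KPH] = -1/4, 2·[KHE] = 1/3
[KPH]:[KHE] = -1/4:1/3 = -3/4

[KPH]:[KHE] = -3/4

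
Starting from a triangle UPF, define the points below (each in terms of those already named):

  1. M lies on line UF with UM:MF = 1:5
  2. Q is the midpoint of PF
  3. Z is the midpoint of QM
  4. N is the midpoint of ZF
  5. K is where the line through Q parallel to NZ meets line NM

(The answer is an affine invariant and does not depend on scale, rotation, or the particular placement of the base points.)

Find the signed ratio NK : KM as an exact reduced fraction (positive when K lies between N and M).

NK:KM = -1/2

Choose coordinates U = (0, 0), P = (1, 0), F = (0, 1).
1. M lies on line UF with UM:MF = 1:5 ⇒ M = (0, 1/6)
2. Q is the midpoint of PF ⇒ Q = (1/2, 1/2)
3. Z is the midpoint of QM ⇒ Z = (1/4, 1/3)
4. N is the midpoint of ZF ⇒ N = (1/8, 2/3)
5. K is where the line through Q parallel to NZ meets line NM ⇒ K = (1/4, 7/6)
K = N + t·(M−N) with t = -1, so NK:KM = t:(1−t) = -1:2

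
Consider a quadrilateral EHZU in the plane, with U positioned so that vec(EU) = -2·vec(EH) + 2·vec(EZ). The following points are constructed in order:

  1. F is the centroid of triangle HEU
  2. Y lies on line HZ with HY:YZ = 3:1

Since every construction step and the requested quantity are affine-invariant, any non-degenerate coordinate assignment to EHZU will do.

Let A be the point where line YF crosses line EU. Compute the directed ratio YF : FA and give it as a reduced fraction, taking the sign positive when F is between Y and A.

Set E = (0, 0), H = (1, 0), Z = (0, 1), U = (-2, 2); any affine frame gives the same invariant.
1. F is the centroid of triangle HEU ⇒ F = (-1/3, 2/3)
2. Y lies on line HZ with HY:YZ = 3:1 ⇒ Y = (1/4, 3/4)
line YF meets EU at A = (-5/8, 5/8)
F = Y + t·(A−Y) with t = 2/3, so YF:FA = 2/3:1/3

YF:FA = 2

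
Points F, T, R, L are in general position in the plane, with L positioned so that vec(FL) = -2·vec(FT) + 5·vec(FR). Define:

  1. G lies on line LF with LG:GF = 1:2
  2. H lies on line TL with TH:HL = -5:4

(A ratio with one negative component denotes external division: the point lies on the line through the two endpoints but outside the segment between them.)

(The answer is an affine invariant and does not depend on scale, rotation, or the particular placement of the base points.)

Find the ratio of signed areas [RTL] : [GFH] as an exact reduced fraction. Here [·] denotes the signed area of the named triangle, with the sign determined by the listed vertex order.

[RTL]:[GFH] = -3/20

Work in coordinates with F = (0, 0), T = (1, 0), R = (0, 1), L = (-2, 5).
1. G lies on line LF with LG:GF = 1:2 ⇒ G = (-4/3, 10/3)
2. H lies on line TL with TH:HL = -5:4 ⇒ H = (-14, 25)
2·[RTL] = 2, 2·[GFH] = -40/3
[RTL]:[GFH] = 2:-40/3 = -3/20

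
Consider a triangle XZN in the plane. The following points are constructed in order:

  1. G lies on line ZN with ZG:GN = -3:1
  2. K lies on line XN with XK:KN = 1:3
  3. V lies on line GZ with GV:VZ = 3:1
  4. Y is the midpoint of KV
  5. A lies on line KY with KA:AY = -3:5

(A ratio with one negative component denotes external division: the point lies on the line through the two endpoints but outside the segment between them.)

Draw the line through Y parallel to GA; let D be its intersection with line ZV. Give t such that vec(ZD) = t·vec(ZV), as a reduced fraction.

Assign X = (0, 0), Z = (1, 0), N = (0, 1) — the answer is frame-independent, so this choice is without loss of generality.
1. G lies on line ZN with ZG:GN = -3:1 ⇒ G = (-1/2, 3/2)
2. K lies on line XN with XK:KN = 1:3 ⇒ K = (0, 1/4)
3. V lies on line GZ with GV:VZ = 3:1 ⇒ V = (5/8, 3/8)
4. Y is the midpoint of KV ⇒ Y = (5/16, 5/16)
5. A lies on line KY with KA:AY = -3:5 ⇒ A = (-15/32, 5/32)
through Y parallel to GA: direction (1/32, -43/32); meets ZV at D = (17/56, 39/56)
D = Z + t·(V−Z) with t = 13/7

t = 13/7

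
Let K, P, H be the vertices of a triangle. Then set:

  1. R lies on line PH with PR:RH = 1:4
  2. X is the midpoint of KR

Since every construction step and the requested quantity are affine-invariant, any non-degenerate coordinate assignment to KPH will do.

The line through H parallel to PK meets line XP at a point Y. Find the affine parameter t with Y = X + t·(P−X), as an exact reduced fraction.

t = -9

Work in coordinates with K = (0, 0), P = (1, 0), H = (0, 1).
1. R lies on line PH with PR:RH = 1:4 ⇒ R = (4/5, 1/5)
2. X is the midpoint of KR ⇒ X = (2/5, 1/10)
through H parallel to PK: direction (-1, 0); meets XP at Y = (-5, 1)
Y = X + t·(P−X) with t = -9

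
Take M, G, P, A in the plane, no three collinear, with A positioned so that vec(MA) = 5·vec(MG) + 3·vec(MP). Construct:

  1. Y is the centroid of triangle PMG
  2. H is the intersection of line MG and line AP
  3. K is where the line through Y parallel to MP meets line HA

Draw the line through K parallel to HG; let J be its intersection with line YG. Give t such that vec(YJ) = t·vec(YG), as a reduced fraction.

t = -12/5

Choose coordinates M = (0, 0), G = (1, 0), P = (0, 1), A = (5, 3).
1. Y is the centroid of triangle PMG ⇒ Y = (1/3, 1/3)
2. H is the intersection of line MG and line AP ⇒ H = (-5/2, 0)
3. K is where the line through Y parallel to MP meets line HA ⇒ K = (1/3, 17/15)
through K parallel to HG: direction (7/2, 0); meets YG at J = (-19/15, 17/15)
J = Y + t·(G−Y) with t = -12/5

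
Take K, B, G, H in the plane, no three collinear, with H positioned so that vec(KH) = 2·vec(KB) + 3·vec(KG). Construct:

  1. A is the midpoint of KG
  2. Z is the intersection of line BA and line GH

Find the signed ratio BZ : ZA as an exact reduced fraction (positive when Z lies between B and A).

Choose coordinates K = (0, 0), B = (1, 0), G = (0, 1), H = (2, 3).
1. A is the midpoint of KG ⇒ A = (0, 1/2)
2. Z is the intersection of line BA and line GH ⇒ Z = (-1/3, 2/3)
Z = B + t·(A−B) with t = 4/3, so BZ:ZA = t:(1−t) = 4/3:-1/3

BZ:ZA = -4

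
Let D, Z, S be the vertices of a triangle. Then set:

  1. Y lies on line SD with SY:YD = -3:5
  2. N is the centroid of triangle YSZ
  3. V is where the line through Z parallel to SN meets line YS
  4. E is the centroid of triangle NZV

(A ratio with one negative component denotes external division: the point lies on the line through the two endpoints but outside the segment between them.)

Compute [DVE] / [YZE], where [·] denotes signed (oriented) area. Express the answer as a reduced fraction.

[DVE]:[YZE] = -4/21

Choose coordinates D = (0, 0), Z = (1, 0), S = (0, 1).
1. Y lies on line SD with SY:YD = -3:5 ⇒ Y = (0, 5/2)
2. N is the centroid of triangle YSZ ⇒ N = (1/3, 7/6)
3. V is where the line through Z parallel to SN meets line YS ⇒ V = (0, -1/2)
4. E is the centroid of triangle NZV ⇒ E = (4/9, 2/9)
2·[DVE] = 2/9, 2·[YZE] = -7/6
[DVE]:[YZE] = 2/9:-7/6 = -4/21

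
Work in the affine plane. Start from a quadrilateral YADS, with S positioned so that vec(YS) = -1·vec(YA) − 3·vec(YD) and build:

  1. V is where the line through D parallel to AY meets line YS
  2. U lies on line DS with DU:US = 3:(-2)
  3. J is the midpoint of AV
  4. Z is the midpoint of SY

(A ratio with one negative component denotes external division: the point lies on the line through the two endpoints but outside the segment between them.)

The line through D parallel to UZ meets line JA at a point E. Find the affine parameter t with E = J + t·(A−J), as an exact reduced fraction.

Work in coordinates with Y = (0, 0), A = (1, 0), D = (0, 1), S = (-1, -3).
1. V is where the line through D parallel to AY meets line YS ⇒ V = (1/3, 1)
2. U lies on line DS with DU:US = 3:(-2) ⇒ U = (-3, -11)
3. J is the midpoint of AV ⇒ J = (2/3, 1/2)
4. Z is the midpoint of SY ⇒ Z = (-1/2, -3/2)
through D parallel to UZ: direction (5/2, 19/2); meets JA at E = (5/53, 72/53)
E = J + t·(A−J) with t = -91/53

t = -91/53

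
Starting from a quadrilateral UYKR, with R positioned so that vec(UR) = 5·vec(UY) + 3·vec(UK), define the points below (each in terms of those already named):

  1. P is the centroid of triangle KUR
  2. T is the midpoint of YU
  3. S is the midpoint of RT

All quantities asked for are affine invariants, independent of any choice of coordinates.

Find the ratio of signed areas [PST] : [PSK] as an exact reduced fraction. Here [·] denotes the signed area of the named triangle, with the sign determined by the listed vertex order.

[PST]:[PSK] = 15

Assign U = (0, 0), Y = (1, 0), K = (0, 1), R = (5, 3) — the answer is frame-independent, so this choice is without loss of generality.
1. P is the centroid of triangle KUR ⇒ P = (5/3, 4/3)
2. T is the midpoint of YU ⇒ T = (1/2, 0)
3. S is the midpoint of RT ⇒ S = (11/4, 3/2)
2·[PST] = -5/4, 2·[PSK] = -1/12
[PST]:[PSK] = -5/4:-1/12 = 15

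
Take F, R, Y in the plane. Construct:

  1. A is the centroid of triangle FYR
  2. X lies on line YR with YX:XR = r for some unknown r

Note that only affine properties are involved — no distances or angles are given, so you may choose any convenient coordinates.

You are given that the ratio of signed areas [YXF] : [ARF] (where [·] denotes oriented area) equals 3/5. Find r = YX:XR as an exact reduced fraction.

r = 1/4

Work in coordinates with F = (0, 0), R = (1, 0), Y = (0, 1).
1. A is the centroid of triangle FYR ⇒ A = (1/3, 1/3)
2. With YX:XR = r, write λ = r/(r+1) so X = Y + λ·(R−Y); X is affine-linear in λ
Every point depending on X is an affine combination of X and λ-independent points, so each such coordinate is linear in λ; the λ² term in each signed area is a multiple of (R−Y)×(R−Y) = 0, so 2·[YXF] and 2·[ARF] are each linear in λ. Evaluating at λ=0 and λ=1:
  2·[YXF] = −λ,   2·[ARF] = -1/3
So [YXF]:[ARF] = (−λ) / (-1/3). Setting this equal to 3/5:
  −λ = 3/5·(-1/3)  ⇒  λ = 1/5
Then r = λ/(1−λ) = (1/5)/(4/5) = 1/4. Check: with r = 1/4, X = (1/5, 4/5) and [YXF]:[ARF] = 3/5 as required.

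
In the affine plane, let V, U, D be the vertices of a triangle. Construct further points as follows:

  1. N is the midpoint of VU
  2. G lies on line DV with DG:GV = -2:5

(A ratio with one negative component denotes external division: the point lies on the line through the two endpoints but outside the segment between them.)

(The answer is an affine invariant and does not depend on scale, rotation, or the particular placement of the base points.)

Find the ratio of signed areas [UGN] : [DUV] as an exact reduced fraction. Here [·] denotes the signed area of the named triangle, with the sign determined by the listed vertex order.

Choose coordinates V = (0, 0), U = (1, 0), D = (0, 1).
1. N is the midpoint of VU ⇒ N = (1/2, 0)
2. G lies on line DV with DG:GV = -2:5 ⇒ G = (0, 5/3)
2·[UGN] = 5/6, 2·[DUV] = -1
[UGN]:[DUV] = 5/6:-1 = -5/6

[UGN]:[DUV] = -5/6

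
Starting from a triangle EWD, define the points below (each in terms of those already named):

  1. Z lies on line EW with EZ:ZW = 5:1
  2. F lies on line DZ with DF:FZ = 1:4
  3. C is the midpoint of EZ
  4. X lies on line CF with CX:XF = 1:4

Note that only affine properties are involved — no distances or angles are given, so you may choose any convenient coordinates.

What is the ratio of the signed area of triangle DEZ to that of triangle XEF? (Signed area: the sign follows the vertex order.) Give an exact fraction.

Assign E = (0, 0), W = (1, 0), D = (0, 1) — the answer is frame-independent, so this choice is without loss of generality.
1. Z lies on line EW with EZ:ZW = 5:1 ⇒ Z = (5/6, 0)
2. F lies on line DZ with DF:FZ = 1:4 ⇒ F = (1/6, 4/5)
3. C is the midpoint of EZ ⇒ C = (5/12, 0)
4. X lies on line CF with CX:XF = 1:4 ⇒ X = (11/30, 4/25)
2·[DEZ] = 5/6, 2·[XEF] = -4/15
[DEZ]:[XEF] = 5/6:-4/15 = -25/8

[DEZ]:[XEF] = -25/8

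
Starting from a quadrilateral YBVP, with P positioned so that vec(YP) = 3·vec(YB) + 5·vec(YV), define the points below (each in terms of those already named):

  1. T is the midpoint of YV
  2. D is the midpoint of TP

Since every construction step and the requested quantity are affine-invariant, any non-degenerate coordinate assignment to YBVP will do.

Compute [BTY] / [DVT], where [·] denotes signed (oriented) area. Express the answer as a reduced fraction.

Set Y = (0, 0), B = (1, 0), V = (0, 1), P = (3, 5); any affine frame gives the same invariant.
1. T is the midpoint of YV ⇒ T = (0, 1/2)
2. D is the midpoint of TP ⇒ D = (3/2, 11/4)
2·[BTY] = 1/2, 2·[DVT] = 3/4
[BTY]:[DVT] = 1/2:3/4 = 2/3

[BTY]:[DVT] = 2/3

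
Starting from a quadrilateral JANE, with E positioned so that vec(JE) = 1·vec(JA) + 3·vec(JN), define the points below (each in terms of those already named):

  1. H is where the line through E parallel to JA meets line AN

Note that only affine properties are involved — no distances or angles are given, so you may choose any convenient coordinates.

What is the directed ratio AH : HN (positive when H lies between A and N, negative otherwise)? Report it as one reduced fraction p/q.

AH:HN = -3/2

Assign J = (0, 0), A = (1, 0), N = (0, 1), E = (1, 3) — the answer is frame-independent, so this choice is without loss of generality.
1. H is where the line through E parallel to JA meets line AN ⇒ H = (-2, 3)
H = A + t·(N−A) with t = 3, so AH:HN = t:(1−t) = 3:-2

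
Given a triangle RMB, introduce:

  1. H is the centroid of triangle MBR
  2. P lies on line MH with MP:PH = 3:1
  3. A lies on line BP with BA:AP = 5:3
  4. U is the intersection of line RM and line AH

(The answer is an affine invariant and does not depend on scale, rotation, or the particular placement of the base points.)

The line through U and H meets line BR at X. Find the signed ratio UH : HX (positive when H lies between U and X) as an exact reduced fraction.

Assign R = (0, 0), M = (1, 0), B = (0, 1) — the answer is frame-independent, so this choice is without loss of generality.
1. H is the centroid of triangle MBR ⇒ H = (1/3, 1/3)
2. P lies on line MH with MP:PH = 3:1 ⇒ P = (1/2, 1/4)
3. A lies on line BP with BA:AP = 5:3 ⇒ A = (5/16, 17/32)
4. U is the intersection of line RM and line AH ⇒ U = (7/19, 0)
line UH meets BR at X = (0, 7/2)
H = U + t·(X−U) with t = 2/21, so UH:HX = 2/21:19/21

UH:HX = 2/19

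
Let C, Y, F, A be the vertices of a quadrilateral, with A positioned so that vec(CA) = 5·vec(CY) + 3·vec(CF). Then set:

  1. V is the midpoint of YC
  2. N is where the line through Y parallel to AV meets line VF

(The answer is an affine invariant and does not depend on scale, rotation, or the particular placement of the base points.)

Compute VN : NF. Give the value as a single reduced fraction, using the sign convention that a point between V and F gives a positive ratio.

Work in coordinates with C = (0, 0), Y = (1, 0), F = (0, 1), A = (5, 3).
1. V is the midpoint of YC ⇒ V = (1/2, 0)
2. N is where the line through Y parallel to AV meets line VF ⇒ N = (5/8, -1/4)
N = V + t·(F−V) with t = -1/4, so VN:NF = t:(1−t) = -1/4:5/4

VN:NF = -1/5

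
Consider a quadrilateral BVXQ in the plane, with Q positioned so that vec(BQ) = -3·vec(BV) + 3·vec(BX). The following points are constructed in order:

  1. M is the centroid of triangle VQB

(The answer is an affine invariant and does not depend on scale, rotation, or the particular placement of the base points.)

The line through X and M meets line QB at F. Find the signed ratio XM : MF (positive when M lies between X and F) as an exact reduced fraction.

Work in coordinates with B = (0, 0), V = (1, 0), X = (0, 1), Q = (-3, 3).
1. M is the centroid of triangle VQB ⇒ M = (-2/3, 1)
line XM meets QB at F = (-1, 1)
M = X + t·(F−X) with t = 2/3, so XM:MF = 2/3:1/3

XM:MF = 2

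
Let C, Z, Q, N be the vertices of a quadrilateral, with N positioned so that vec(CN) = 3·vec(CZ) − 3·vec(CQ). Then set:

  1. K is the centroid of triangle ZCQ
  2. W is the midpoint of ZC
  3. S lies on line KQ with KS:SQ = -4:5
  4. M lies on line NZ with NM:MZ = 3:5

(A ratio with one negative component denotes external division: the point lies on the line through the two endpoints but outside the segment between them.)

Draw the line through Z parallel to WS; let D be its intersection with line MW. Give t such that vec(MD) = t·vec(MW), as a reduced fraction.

t = 5/13

Choose coordinates C = (0, 0), Z = (1, 0), Q = (0, 1), N = (3, -3).
1. K is the centroid of triangle ZCQ ⇒ K = (1/3, 1/3)
2. W is the midpoint of ZC ⇒ W = (1/2, 0)
3. S lies on line KQ with KS:SQ = -4:5 ⇒ S = (5/3, -7/3)
4. M lies on line NZ with NM:MZ = 3:5 ⇒ M = (9/4, -15/8)
through Z parallel to WS: direction (7/6, -7/3); meets MW at D = (41/26, -15/13)
D = M + t·(W−M) with t = 5/13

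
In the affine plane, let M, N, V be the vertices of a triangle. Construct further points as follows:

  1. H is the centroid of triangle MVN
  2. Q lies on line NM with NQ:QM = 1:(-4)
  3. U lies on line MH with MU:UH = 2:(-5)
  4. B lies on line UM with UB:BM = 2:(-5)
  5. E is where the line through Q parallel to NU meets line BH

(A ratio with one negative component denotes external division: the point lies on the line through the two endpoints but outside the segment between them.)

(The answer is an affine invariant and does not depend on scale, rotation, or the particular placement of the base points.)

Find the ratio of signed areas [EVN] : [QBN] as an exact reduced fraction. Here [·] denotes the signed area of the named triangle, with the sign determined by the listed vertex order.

Assign M = (0, 0), N = (1, 0), V = (0, 1) — the answer is frame-independent, so this choice is without loss of generality.
1. H is the centroid of triangle MVN ⇒ H = (1/3, 1/3)
2. Q lies on line NM with NQ:QM = 1:(-4) ⇒ Q = (4/3, 0)
3. U lies on line MH with MU:UH = 2:(-5) ⇒ U = (-2/9, -2/9)
4. B lies on line UM with UB:BM = 2:(-5) ⇒ B = (-10/27, -10/27)
5. E is where the line through Q parallel to NU meets line BH ⇒ E = (-8/27, -8/27)
2·[EVN] = -43/27, 2·[QBN] = -10/81
[EVN]:[QBN] = -43/27:-10/81 = 129/10

[EVN]:[QBN] = 129/10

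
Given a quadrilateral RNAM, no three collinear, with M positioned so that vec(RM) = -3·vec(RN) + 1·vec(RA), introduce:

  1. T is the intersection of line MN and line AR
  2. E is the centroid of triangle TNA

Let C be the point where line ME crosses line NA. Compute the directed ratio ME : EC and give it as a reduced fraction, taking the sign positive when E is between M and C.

ME:EC = 11

Work in coordinates with R = (0, 0), N = (1, 0), A = (0, 1), M = (-3, 1).
1. T is the intersection of line MN and line AR ⇒ T = (0, 1/4)
2. E is the centroid of triangle TNA ⇒ E = (1/3, 5/12)
line ME meets NA at C = (7/11, 4/11)
E = M + t·(C−M) with t = 11/12, so ME:EC = 11/12:1/12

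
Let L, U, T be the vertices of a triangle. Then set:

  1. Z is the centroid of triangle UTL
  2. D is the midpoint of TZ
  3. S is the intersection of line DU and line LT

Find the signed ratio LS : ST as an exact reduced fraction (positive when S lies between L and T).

Set L = (0, 0), U = (1, 0), T = (0, 1); any affine frame gives the same invariant.
1. Z is the centroid of triangle UTL ⇒ Z = (1/3, 1/3)
2. D is the midpoint of TZ ⇒ D = (1/6, 2/3)
3. S is the intersection of line DU and line LT ⇒ S = (0, 4/5)
S = L + t·(T−L) with t = 4/5, so LS:ST = t:(1−t) = 4/5:1/5

LS:ST = 4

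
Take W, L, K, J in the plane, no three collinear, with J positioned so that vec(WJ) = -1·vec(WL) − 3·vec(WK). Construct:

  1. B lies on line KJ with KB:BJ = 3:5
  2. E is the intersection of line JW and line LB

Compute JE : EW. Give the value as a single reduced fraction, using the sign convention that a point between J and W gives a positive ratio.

JE:EW = 25/4

Assign W = (0, 0), L = (1, 0), K = (0, 1), J = (-1, -3) — the answer is frame-independent, so this choice is without loss of generality.
1. B lies on line KJ with KB:BJ = 3:5 ⇒ B = (-3/8, -1/2)
2. E is the intersection of line JW and line LB ⇒ E = (-4/29, -12/29)
E = J + t·(W−J) with t = 25/29, so JE:EW = t:(1−t) = 25/29:4/29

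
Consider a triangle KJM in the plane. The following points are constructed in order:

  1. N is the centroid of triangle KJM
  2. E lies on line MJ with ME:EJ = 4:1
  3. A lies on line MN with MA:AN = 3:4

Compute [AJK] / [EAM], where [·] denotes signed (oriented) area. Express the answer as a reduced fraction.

Choose coordinates K = (0, 0), J = (1, 0), M = (0, 1).
1. N is the centroid of triangle KJM ⇒ N = (1/3, 1/3)
2. E lies on line MJ with ME:EJ = 4:1 ⇒ E = (4/5, 1/5)
3. A lies on line MN with MA:AN = 3:4 ⇒ A = (1/7, 5/7)
2·[AJK] = -5/7, 2·[EAM] = -4/35
[AJK]:[EAM] = -5/7:-4/35 = 25/4

[AJK]:[EAM] = 25/4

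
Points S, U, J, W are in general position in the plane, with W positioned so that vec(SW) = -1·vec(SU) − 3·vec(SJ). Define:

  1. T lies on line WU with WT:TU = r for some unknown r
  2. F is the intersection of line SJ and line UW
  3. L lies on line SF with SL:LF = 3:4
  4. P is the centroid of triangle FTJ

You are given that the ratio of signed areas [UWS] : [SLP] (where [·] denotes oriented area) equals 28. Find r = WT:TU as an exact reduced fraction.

r = 1/3

Choose coordinates S = (0, 0), U = (1, 0), J = (0, 1), W = (-1, -3).
1. With WT:TU = r, write λ = r/(r+1) so T = W + λ·(U−W); T is affine-linear in λ
2. F is the intersection of line SJ and line UW ⇒ F = (0, -3/2)
3. L lies on line SF with SL:LF = 3:4 ⇒ L = (0, -9/14)
4. P is the centroid of triangle FTJ ⇒ P is an affine combination of earlier points and hence also affine-linear in λ
Every point depending on T is an affine combination of T and λ-independent points, so each such coordinate is linear in λ; the λ² term in each signed area is a multiple of (U−W)×(U−W) = 0, so 2·[UWS] and 2·[SLP] are each linear in λ. Evaluating at λ=0 and λ=1:
  2·[UWS] = -3,   2·[SLP] = 3/7·λ − 3/14
So [UWS]:[SLP] = (-3) / (3/7·λ − 3/14). Setting this equal to 28:
  -3 = 28·(3/7·λ − 3/14)  ⇒  λ = 1/4
Then r = λ/(1−λ) = (1/4)/(3/4) = 1/3. Check: with r = 1/3, T = (-1/2, -9/4) and [UWS]:[SLP] = 28 as required.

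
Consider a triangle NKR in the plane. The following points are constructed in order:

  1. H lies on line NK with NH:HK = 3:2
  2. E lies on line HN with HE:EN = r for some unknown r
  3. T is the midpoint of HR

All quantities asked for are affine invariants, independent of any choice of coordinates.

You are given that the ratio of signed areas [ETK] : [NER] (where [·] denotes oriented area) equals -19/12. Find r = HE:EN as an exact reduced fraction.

Work in coordinates with N = (0, 0), K = (1, 0), R = (0, 1).
1. H lies on line NK with NH:HK = 3:2 ⇒ H = (3/5, 0)
2. With HE:EN = r, write λ = r/(r+1) so E = H + λ·(N−H); E is affine-linear in λ
3. T is the midpoint of HR ⇒ T = (3/10, 1/2)
Every point depending on E is an affine combination of E and λ-independent points, so each such coordinate is linear in λ; the λ² term in each signed area is a multiple of (N−H)×(N−H) = 0, so 2·[ETK] and 2·[NER] are each linear in λ. Evaluating at λ=0 and λ=1:
  2·[ETK] = -3/10·λ − 1/5,   2·[NER] = -3/5·λ + 3/5
So [ETK]:[NER] = (-3/10·λ − 1/5) / (-3/5·λ + 3/5). Setting this equal to -19/12:
  -3/10·λ − 1/5 = -19/12·(-3/5·λ + 3/5)  ⇒  λ = 3/5
Then r = λ/(1−λ) = (3/5)/(2/5) = 3/2. Check: with r = 3/2, E = (6/25, 0) and [ETK]:[NER] = -19/12 as required.

r = 3/2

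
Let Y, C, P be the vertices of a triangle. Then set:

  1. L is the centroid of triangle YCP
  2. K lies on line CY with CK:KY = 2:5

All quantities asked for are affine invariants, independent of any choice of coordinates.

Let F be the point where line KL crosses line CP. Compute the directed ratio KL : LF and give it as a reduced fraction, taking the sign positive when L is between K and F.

Set Y = (0, 0), C = (1, 0), P = (0, 1); any affine frame gives the same invariant.
1. L is the centroid of triangle YCP ⇒ L = (1/3, 1/3)
2. K lies on line CY with CK:KY = 2:5 ⇒ K = (5/7, 0)
line KL meets CP at F = (3, -2)
L = K + t·(F−K) with t = -1/6, so KL:LF = -1/6:7/6

KL:LF = -1/7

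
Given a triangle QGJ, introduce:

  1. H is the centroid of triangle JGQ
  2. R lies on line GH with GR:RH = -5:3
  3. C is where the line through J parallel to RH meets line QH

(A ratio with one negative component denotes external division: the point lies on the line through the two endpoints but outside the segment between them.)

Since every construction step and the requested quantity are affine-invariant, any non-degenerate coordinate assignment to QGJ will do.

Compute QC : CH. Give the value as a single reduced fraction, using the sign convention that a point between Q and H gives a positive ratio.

QC:CH = -2

Assign Q = (0, 0), G = (1, 0), J = (0, 1) — the answer is frame-independent, so this choice is without loss of generality.
1. H is the centroid of triangle JGQ ⇒ H = (1/3, 1/3)
2. R lies on line GH with GR:RH = -5:3 ⇒ R = (-2/3, 5/6)
3. C is where the line through J parallel to RH meets line QH ⇒ C = (2/3, 2/3)
C = Q + t·(H−Q) with t = 2, so QC:CH = t:(1−t) = 2:-1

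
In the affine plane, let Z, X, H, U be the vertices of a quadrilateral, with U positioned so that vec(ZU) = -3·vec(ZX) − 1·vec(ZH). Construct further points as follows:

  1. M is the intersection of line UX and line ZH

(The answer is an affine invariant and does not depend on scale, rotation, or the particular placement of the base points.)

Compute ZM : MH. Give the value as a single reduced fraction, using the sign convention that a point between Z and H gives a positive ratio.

Work in coordinates with Z = (0, 0), X = (1, 0), H = (0, 1), U = (-3, -1).
1. M is the intersection of line UX and line ZH ⇒ M = (0, -1/4)
M = Z + t·(H−Z) with t = -1/4, so ZM:MH = t:(1−t) = -1/4:5/4

ZM:MH = -1/5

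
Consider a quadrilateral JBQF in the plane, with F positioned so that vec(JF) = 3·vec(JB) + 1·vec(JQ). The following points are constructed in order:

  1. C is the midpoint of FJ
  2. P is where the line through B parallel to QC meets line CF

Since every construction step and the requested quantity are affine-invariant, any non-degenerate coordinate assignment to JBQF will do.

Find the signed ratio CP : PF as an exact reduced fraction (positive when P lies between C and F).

Assign J = (0, 0), B = (1, 0), Q = (0, 1), F = (3, 1) — the answer is frame-independent, so this choice is without loss of generality.
1. C is the midpoint of FJ ⇒ C = (3/2, 1/2)
2. P is where the line through B parallel to QC meets line CF ⇒ P = (1/2, 1/6)
P = C + t·(F−C) with t = -2/3, so CP:PF = t:(1−t) = -2/3:5/3

CP:PF = -2/5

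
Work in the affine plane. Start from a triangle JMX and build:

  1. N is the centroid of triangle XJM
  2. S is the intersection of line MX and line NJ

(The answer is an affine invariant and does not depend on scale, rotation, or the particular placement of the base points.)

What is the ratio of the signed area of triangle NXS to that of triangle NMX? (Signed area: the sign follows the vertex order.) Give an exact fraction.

[NXS]:[NMX] = -1/2

Work in coordinates with J = (0, 0), M = (1, 0), X = (0, 1).
1. N is the centroid of triangle XJM ⇒ N = (1/3, 1/3)
2. S is the intersection of line MX and line NJ ⇒ S = (1/2, 1/2)
2·[NXS] = -1/6, 2·[NMX] = 1/3
[NXS]:[NMX] = -1/6:1/3 = -1/2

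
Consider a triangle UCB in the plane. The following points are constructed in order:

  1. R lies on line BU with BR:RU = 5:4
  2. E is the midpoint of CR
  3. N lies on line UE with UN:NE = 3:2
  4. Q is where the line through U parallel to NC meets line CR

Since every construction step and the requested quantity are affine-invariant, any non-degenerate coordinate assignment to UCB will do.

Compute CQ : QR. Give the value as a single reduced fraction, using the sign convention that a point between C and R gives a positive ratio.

CQ:QR = -3/7

Assign U = (0, 0), C = (1, 0), B = (0, 1) — the answer is frame-independent, so this choice is without loss of generality.
1. R lies on line BU with BR:RU = 5:4 ⇒ R = (0, 4/9)
2. E is the midpoint of CR ⇒ E = (1/2, 2/9)
3. N lies on line UE with UN:NE = 3:2 ⇒ N = (3/10, 2/15)
4. Q is where the line through U parallel to NC meets line CR ⇒ Q = (7/4, -1/3)
Q = C + t·(R−C) with t = -3/4, so CQ:QR = t:(1−t) = -3/4:7/4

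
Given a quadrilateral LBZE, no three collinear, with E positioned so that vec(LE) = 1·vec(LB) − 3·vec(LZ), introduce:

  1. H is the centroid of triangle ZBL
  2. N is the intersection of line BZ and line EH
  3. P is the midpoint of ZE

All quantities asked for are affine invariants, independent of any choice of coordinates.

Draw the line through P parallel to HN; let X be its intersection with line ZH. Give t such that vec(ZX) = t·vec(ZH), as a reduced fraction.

t = 1/2

Assign L = (0, 0), B = (1, 0), Z = (0, 1), E = (1, -3) — the answer is frame-independent, so this choice is without loss of generality.
1. H is the centroid of triangle ZBL ⇒ H = (1/3, 1/3)
2. N is the intersection of line BZ and line EH ⇒ N = (1/4, 3/4)
3. P is the midpoint of ZE ⇒ P = (1/2, -1)
through P parallel to HN: direction (-1/12, 5/12); meets ZH at X = (1/6, 2/3)
X = Z + t·(H−Z) with t = 1/2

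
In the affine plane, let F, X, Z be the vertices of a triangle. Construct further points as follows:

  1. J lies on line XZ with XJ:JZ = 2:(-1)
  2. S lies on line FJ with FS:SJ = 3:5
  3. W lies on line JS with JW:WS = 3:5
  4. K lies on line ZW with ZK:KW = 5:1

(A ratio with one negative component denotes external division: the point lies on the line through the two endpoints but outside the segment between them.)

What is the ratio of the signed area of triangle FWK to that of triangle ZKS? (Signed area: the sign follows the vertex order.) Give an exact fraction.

[FWK]:[ZKS] = -49/125

Set F = (0, 0), X = (1, 0), Z = (0, 1); any affine frame gives the same invariant.
1. J lies on line XZ with XJ:JZ = 2:(-1) ⇒ J = (-1, 2)
2. S lies on line FJ with FS:SJ = 3:5 ⇒ S = (-3/8, 3/4)
3. W lies on line JS with JW:WS = 3:5 ⇒ W = (-49/64, 49/32)
4. K lies on line ZW with ZK:KW = 5:1 ⇒ K = (-245/384, 277/192)
2·[FWK] = -49/384, 2·[ZKS] = 125/384
[FWK]:[ZKS] = -49/384:125/384 = -49/125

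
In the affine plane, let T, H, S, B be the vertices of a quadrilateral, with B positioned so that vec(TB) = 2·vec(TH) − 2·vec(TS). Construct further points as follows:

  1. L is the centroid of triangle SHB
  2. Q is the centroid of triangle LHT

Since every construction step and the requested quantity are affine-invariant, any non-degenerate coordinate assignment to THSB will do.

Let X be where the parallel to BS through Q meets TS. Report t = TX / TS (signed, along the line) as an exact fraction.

t = 8/9

Assign T = (0, 0), H = (1, 0), S = (0, 1), B = (2, -2) — the answer is frame-independent, so this choice is without loss of generality.
1. L is the centroid of triangle SHB ⇒ L = (1, -1/3)
2. Q is the centroid of triangle LHT ⇒ Q = (2/3, -1/9)
through Q parallel to BS: direction (-2, 3); meets TS at X = (0, 8/9)
X = T + t·(S−T) with t = 8/9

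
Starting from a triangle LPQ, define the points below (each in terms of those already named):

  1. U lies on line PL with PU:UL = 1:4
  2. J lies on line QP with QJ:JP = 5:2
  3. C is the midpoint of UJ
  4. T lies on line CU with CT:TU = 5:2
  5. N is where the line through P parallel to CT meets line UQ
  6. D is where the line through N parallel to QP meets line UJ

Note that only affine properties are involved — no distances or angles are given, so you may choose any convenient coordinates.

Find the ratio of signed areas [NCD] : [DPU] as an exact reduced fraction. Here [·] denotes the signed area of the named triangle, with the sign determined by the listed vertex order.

Set L = (0, 0), P = (1, 0), Q = (0, 1); any affine frame gives the same invariant.
1. U lies on line PL with PU:UL = 1:4 ⇒ U = (4/5, 0)
2. J lies on line QP with QJ:JP = 5:2 ⇒ J = (5/7, 2/7)
3. C is the midpoint of UJ ⇒ C = (53/70, 1/7)
4. T lies on line CU with CT:TU = 5:2 ⇒ T = (193/245, 2/49)
5. N is where the line through P parallel to CT meets line UQ ⇒ N = (28/25, -2/5)
6. D is where the line through N parallel to QP meets line UJ ⇒ D = (146/175, -4/35)
2·[NCD] = 9/175, 2·[DPU] = 4/175
[NCD]:[DPU] = 9/175:4/175 = 9/4

[NCD]:[DPU] = 9/4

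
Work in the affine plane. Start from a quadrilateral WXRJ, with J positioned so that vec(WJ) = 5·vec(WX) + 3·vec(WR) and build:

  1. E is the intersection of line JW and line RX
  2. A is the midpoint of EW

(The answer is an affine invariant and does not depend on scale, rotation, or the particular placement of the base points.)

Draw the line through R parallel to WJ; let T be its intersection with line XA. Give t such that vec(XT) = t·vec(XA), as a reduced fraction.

Assign W = (0, 0), X = (1, 0), R = (0, 1), J = (5, 3) — the answer is frame-independent, so this choice is without loss of generality.
1. E is the intersection of line JW and line RX ⇒ E = (5/8, 3/8)
2. A is the midpoint of EW ⇒ A = (5/16, 3/16)
through R parallel to WJ: direction (5, 3); meets XA at T = (-5/6, 1/2)
T = X + t·(A−X) with t = 8/3

t = 8/3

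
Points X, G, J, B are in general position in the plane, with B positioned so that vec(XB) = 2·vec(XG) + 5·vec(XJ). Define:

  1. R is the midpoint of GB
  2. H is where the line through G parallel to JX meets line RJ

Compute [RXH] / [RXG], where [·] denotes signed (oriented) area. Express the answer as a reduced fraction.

Choose coordinates X = (0, 0), G = (1, 0), J = (0, 1), B = (2, 5).
1. R is the midpoint of GB ⇒ R = (3/2, 5/2)
2. H is where the line through G parallel to JX meets line RJ ⇒ H = (1, 2)
2·[RXH] = -1/2, 2·[RXG] = 5/2
[RXH]:[RXG] = -1/2:5/2 = -1/5

[RXH]:[RXG] = -1/5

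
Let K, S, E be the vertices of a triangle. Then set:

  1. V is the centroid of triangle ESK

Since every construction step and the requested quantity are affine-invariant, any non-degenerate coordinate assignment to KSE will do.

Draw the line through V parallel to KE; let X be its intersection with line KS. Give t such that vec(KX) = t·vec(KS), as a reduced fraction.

Assign K = (0, 0), S = (1, 0), E = (0, 1) — the answer is frame-independent, so this choice is without loss of generality.
1. V is the centroid of triangle ESK ⇒ V = (1/3, 1/3)
through V parallel to KE: direction (0, 1); meets KS at X = (1/3, 0)
X = K + t·(S−K) with t = 1/3

t = 1/3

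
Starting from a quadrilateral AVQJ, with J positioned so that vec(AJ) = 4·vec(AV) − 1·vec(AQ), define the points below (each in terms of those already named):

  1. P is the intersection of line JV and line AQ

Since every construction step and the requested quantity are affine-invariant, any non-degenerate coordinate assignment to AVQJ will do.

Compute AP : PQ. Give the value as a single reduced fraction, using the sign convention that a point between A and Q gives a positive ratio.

AP:PQ = 1/2

Set A = (0, 0), V = (1, 0), Q = (0, 1), J = (4, -1); any affine frame gives the same invariant.
1. P is the intersection of line JV and line AQ ⇒ P = (0, 1/3)
P = A + t·(Q−A) with t = 1/3, so AP:PQ = t:(1−t) = 1/3:2/3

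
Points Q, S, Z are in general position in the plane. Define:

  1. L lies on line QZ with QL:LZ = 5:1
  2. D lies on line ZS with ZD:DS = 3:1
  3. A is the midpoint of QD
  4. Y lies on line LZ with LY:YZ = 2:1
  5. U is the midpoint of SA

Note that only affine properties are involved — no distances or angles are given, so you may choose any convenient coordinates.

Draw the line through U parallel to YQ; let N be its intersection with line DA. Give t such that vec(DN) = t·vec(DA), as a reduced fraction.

t = 1/6

Choose coordinates Q = (0, 0), S = (1, 0), Z = (0, 1).
1. L lies on line QZ with QL:LZ = 5:1 ⇒ L = (0, 5/6)
2. D lies on line ZS with ZD:DS = 3:1 ⇒ D = (3/4, 1/4)
3. A is the midpoint of QD ⇒ A = (3/8, 1/8)
4. Y lies on line LZ with LY:YZ = 2:1 ⇒ Y = (0, 17/18)
5. U is the midpoint of SA ⇒ U = (11/16, 1/16)
through U parallel to YQ: direction (0, -17/18); meets DA at N = (11/16, 11/48)
N = D + t·(A−D) with t = 1/6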